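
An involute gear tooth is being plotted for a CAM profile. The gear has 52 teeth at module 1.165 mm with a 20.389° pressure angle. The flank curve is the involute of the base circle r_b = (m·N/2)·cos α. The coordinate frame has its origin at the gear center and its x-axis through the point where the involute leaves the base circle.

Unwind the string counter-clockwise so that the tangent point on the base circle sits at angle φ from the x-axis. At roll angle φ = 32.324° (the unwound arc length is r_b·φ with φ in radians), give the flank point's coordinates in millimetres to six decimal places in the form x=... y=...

pitch radius r_p = m·N/2 = 1.165·52/2 = 30.290000
base radius r_b = r_p·cos α = 30.290000·cos 20.389° = 28.392298
roll angle φ = 32.324° = 0.56416023 rad
x = r_b·(cos φ + φ·sin φ) = 28.392298·(0.84503793 + 0.56416023·0.53470636) = 32.557391
y = r_b·(sin φ − φ·cos φ) = 28.392298·(0.53470636 − 0.56416023·0.84503793) = 1.645889

x=32.557391 y=1.645889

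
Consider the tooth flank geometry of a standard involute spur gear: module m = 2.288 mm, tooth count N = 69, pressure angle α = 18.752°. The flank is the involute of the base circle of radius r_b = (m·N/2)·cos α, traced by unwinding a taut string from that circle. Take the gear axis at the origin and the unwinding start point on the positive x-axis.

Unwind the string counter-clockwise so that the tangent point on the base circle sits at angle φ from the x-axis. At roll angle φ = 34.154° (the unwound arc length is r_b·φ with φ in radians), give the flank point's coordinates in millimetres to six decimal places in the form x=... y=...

x=86.869298 y=5.092280

pitch radius r_p = m·N/2 = 2.288·69/2 = 78.936000
base radius r_b = r_p·cos α = 78.936000·cos 18.752° = 74.745991
roll angle φ = 34.154° = 0.59609975 rad
x = r_b·(cos φ + φ·sin φ) = 74.745991·(0.82753158 + 0.59609975·0.56141917) = 86.869298
y = r_b·(sin φ − φ·cos φ) = 74.745991·(0.56141917 − 0.59609975·0.82753158) = 5.092280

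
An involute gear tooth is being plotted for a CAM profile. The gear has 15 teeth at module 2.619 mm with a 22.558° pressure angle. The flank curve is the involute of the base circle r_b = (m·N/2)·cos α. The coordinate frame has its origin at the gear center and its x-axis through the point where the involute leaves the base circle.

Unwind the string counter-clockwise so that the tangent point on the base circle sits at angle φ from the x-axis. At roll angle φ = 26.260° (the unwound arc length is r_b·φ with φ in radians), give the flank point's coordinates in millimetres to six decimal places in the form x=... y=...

x=19.946009 y=0.569999

pitch radius r_p = m·N/2 = 2.619·15/2 = 19.642500
base radius r_b = r_p·cos α = 19.642500·cos 22.558° = 18.139685
roll angle φ = 26.260° = 0.45832346 rad
x = r_b·(cos φ + φ·sin φ) = 18.139685·(0.89679553 + 0.45832346·0.44244522) = 19.946009
y = r_b·(sin φ − φ·cos φ) = 18.139685·(0.44244522 − 0.45832346·0.89679553) = 0.569999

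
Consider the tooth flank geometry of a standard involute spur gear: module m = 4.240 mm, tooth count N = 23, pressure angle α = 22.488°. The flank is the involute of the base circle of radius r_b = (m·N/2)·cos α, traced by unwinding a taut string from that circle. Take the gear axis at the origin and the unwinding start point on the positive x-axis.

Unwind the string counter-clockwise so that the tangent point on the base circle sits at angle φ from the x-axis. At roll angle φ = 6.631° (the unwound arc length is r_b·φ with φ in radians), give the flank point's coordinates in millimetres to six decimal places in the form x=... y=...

pitch radius r_p = m·N/2 = 4.240·23/2 = 48.760000
base radius r_b = r_p·cos α = 48.760000·cos 22.488° = 45.052273
roll angle φ = 6.631° = 0.11573278 rad
x = r_b·(cos φ + φ·sin φ) = 45.052273·(0.99331043 + 0.11573278·0.11547460) = 45.352980
y = r_b·(sin φ − φ·cos φ) = 45.052273·(0.11547460 − 0.11573278·0.99331043) = 0.023248

x=45.352980 y=0.023248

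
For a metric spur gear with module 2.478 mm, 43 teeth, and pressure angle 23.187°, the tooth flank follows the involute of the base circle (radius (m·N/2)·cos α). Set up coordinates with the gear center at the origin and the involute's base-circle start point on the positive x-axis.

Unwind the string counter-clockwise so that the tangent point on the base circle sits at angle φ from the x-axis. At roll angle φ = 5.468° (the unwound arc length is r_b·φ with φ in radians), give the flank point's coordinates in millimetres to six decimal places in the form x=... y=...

pitch radius r_p = m·N/2 = 2.478·43/2 = 53.277000
base radius r_b = r_p·cos α = 53.277000·cos 23.187° = 48.973534
roll angle φ = 5.468° = 0.09543460 rad
x = r_b·(cos φ + φ·sin φ) = 48.973534·(0.99544957 + 0.09543460·0.09528980) = 49.196046
y = r_b·(sin φ − φ·cos φ) = 48.973534·(0.09528980 − 0.09543460·0.99544957) = 0.014176

x=49.196046 y=0.014176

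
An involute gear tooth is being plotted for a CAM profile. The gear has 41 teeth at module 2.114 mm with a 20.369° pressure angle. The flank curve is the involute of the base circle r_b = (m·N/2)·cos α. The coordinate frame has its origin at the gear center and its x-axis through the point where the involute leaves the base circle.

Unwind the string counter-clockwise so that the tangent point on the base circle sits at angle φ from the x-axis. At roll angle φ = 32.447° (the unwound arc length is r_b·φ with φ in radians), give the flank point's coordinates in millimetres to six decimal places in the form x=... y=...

x=46.628709 y=2.381544

pitch radius r_p = m·N/2 = 2.114·41/2 = 43.337000
base radius r_b = r_p·cos α = 43.337000·cos 20.369° = 40.627157
roll angle φ = 32.447° = 0.56630698 rad
x = r_b·(cos φ + φ·sin φ) = 40.627157·(0.84388810 + 0.56630698·0.53651922) = 46.628709
y = r_b·(sin φ − φ·cos φ) = 40.627157·(0.53651922 − 0.56630698·0.84388810) = 2.381544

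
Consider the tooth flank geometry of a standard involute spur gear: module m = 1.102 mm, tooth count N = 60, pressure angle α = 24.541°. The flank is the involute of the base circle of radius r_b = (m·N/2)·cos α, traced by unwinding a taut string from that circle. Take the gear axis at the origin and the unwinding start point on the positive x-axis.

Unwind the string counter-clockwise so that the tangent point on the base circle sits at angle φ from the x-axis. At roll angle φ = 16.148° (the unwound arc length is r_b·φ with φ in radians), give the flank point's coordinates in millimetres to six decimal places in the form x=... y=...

pitch radius r_p = m·N/2 = 1.102·60/2 = 33.060000
base radius r_b = r_p·cos α = 33.060000·cos 24.541° = 30.073501
roll angle φ = 16.148° = 0.28183577 rad
x = r_b·(cos φ + φ·sin φ) = 30.073501·(0.96054649 + 0.28183577·0.27811946) = 31.244278
y = r_b·(sin φ − φ·cos φ) = 30.073501·(0.27811946 − 0.28183577·0.96054649) = 0.222637

x=31.244278 y=0.222637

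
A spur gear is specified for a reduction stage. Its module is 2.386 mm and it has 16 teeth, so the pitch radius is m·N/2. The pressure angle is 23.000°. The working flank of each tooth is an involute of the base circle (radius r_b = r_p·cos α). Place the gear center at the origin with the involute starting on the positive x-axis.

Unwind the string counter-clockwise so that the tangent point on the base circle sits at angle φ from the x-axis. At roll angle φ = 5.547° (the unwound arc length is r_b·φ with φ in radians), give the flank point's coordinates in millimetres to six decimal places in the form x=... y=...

x=17.652747 y=0.005310

pitch radius r_p = m·N/2 = 2.386·16/2 = 19.088000
base radius r_b = r_p·cos α = 19.088000·cos 23.000° = 17.570597
roll angle φ = 5.547° = 0.09681341 rad
x = r_b·(cos φ + φ·sin φ) = 17.570597·(0.99531724 + 0.09681341·0.09666225) = 17.652747
y = r_b·(sin φ − φ·cos φ) = 17.570597·(0.09666225 − 0.09681341·0.99531724) = 0.005310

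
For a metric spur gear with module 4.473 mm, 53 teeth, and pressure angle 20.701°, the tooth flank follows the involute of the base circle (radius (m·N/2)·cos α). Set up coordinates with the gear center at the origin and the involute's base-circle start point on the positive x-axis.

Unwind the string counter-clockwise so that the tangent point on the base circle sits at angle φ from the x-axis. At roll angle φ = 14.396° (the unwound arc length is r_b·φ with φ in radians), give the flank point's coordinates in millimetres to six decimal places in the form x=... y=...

x=114.326614 y=0.582575

pitch radius r_p = m·N/2 = 4.473·53/2 = 118.534500
base radius r_b = r_p·cos α = 118.534500·cos 20.701° = 110.881659
roll angle φ = 14.396° = 0.25125760 rad
x = r_b·(cos φ + φ·sin φ) = 110.881659·(0.96860052 + 0.25125760·0.24862227) = 114.326614
y = r_b·(sin φ − φ·cos φ) = 110.881659·(0.24862227 − 0.25125760·0.96860052) = 0.582575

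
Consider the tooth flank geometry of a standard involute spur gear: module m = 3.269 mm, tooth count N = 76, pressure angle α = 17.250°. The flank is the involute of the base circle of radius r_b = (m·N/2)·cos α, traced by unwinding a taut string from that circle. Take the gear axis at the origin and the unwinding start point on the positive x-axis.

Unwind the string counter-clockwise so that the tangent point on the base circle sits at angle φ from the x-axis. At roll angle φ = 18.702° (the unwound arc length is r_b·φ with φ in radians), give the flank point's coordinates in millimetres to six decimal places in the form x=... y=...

x=124.787066 y=1.360667

pitch radius r_p = m·N/2 = 3.269·76/2 = 124.222000
base radius r_b = r_p·cos α = 124.222000·cos 17.250° = 118.634488
roll angle φ = 18.702° = 0.32641148 rad
x = r_b·(cos φ + φ·sin φ) = 118.634488·(0.94719909 + 0.32641148·0.32064605) = 124.787066
y = r_b·(sin φ − φ·cos φ) = 118.634488·(0.32064605 − 0.32641148·0.94719909) = 1.360667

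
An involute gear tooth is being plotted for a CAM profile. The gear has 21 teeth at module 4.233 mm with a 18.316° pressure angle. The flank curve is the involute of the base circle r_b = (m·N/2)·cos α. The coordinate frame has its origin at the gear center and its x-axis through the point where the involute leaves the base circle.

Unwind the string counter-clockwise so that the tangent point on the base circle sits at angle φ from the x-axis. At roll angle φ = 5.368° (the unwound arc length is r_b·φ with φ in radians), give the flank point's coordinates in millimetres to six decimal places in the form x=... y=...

pitch radius r_p = m·N/2 = 4.233·21/2 = 44.446500
base radius r_b = r_p·cos α = 44.446500·cos 18.316° = 42.194741
roll angle φ = 5.368° = 0.09368927 rad
x = r_b·(cos φ + φ·sin φ) = 42.194741·(0.99561437 + 0.09368927·0.09355227) = 42.379520
y = r_b·(sin φ − φ·cos φ) = 42.194741·(0.09355227 − 0.09368927·0.99561437) = 0.011556

x=42.379520 y=0.011556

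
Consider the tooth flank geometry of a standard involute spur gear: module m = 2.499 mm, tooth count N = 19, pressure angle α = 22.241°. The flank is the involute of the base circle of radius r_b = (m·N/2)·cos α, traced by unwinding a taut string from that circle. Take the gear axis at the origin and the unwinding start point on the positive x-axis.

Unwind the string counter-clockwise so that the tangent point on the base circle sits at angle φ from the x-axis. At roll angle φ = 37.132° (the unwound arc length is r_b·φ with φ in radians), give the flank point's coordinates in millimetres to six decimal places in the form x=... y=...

pitch radius r_p = m·N/2 = 2.499·19/2 = 23.740500
base radius r_b = r_p·cos α = 23.740500·cos 22.241° = 21.974206
roll angle φ = 37.132° = 0.64807566 rad
x = r_b·(cos φ + φ·sin φ) = 21.974206·(0.79724691 + 0.64807566·0.60365335) = 26.115464
y = r_b·(sin φ − φ·cos φ) = 21.974206·(0.60365335 − 0.64807566·0.79724691) = 1.911251

x=26.115464 y=1.911251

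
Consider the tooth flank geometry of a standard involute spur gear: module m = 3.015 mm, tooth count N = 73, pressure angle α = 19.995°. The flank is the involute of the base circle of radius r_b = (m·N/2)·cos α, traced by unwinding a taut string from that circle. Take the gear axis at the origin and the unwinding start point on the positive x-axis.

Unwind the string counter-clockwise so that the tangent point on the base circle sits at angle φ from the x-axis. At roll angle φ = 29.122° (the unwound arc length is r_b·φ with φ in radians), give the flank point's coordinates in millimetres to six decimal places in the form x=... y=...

x=115.921831 y=4.410550

pitch radius r_p = m·N/2 = 3.015·73/2 = 110.047500
base radius r_b = r_p·cos α = 110.047500·cos 19.995° = 103.414108
roll angle φ = 29.122° = 0.50827478 rad
x = r_b·(cos φ + φ·sin φ) = 103.414108·(0.87358542 + 0.50827478·0.48667085) = 115.921831
y = r_b·(sin φ − φ·cos φ) = 103.414108·(0.48667085 − 0.50827478·0.87358542) = 4.410550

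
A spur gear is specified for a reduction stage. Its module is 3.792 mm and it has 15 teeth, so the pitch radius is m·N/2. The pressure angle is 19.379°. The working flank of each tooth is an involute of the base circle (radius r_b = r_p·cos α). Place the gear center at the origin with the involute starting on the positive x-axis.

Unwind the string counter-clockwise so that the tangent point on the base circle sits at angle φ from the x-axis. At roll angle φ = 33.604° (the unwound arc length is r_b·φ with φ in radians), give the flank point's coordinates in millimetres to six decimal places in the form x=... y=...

pitch radius r_p = m·N/2 = 3.792·15/2 = 28.440000
base radius r_b = r_p·cos α = 28.440000·cos 19.379° = 26.828713
roll angle φ = 33.604° = 0.58650044 rad
x = r_b·(cos φ + φ·sin φ) = 26.828713·(0.83288260 + 0.58650044·0.55344970) = 31.053728
y = r_b·(sin φ − φ·cos φ) = 26.828713·(0.55344970 − 0.58650044·0.83288260) = 1.742892

x=31.053728 y=1.742892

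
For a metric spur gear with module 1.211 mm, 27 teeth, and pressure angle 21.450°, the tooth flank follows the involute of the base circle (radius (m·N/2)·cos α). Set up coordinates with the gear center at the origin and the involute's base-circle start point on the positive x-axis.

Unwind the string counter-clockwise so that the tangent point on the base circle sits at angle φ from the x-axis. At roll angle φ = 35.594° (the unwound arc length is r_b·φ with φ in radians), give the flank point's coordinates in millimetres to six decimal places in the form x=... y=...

pitch radius r_p = m·N/2 = 1.211·27/2 = 16.348500
base radius r_b = r_p·cos α = 16.348500·cos 21.450° = 15.216155
roll angle φ = 35.594° = 0.62123249 rad
x = r_b·(cos φ + φ·sin φ) = 15.216155·(0.81316172 + 0.62123249·0.58203782) = 17.875064
y = r_b·(sin φ − φ·cos φ) = 15.216155·(0.58203782 − 0.62123249·0.81316172) = 1.169747

x=17.875064 y=1.169747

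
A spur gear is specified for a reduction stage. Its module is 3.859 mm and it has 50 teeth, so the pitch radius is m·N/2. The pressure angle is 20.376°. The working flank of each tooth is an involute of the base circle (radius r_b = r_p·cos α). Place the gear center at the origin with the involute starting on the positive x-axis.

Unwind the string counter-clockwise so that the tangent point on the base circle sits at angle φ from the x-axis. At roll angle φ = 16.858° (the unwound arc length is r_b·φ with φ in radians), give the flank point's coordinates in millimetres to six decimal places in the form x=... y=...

x=94.268662 y=0.761233

pitch radius r_p = m·N/2 = 3.859·50/2 = 96.475000
base radius r_b = r_p·cos α = 96.475000·cos 20.376° = 90.438358
roll angle φ = 16.858° = 0.29422761 rad
x = r_b·(cos φ + φ·sin φ) = 90.438358·(0.95702642 + 0.29422761·0.29000073) = 94.268662
y = r_b·(sin φ − φ·cos φ) = 90.438358·(0.29000073 − 0.29422761·0.95702642) = 0.761233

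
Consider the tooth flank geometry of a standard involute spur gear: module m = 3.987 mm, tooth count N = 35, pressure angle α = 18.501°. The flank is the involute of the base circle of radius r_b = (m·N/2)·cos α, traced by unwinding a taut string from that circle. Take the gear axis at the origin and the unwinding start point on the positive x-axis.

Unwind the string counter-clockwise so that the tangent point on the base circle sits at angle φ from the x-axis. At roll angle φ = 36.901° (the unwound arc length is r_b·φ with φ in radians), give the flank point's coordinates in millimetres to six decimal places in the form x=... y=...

x=78.498655 y=5.651208

pitch radius r_p = m·N/2 = 3.987·35/2 = 69.772500
base radius r_b = r_p·cos α = 69.772500·cos 18.501° = 66.166526
roll angle φ = 36.901° = 0.64404395 rad
x = r_b·(cos φ + φ·sin φ) = 66.166526·(0.79967418 + 0.64404395·0.60043418) = 78.498655
y = r_b·(sin φ − φ·cos φ) = 66.166526·(0.60043418 − 0.64404395·0.79967418) = 5.651208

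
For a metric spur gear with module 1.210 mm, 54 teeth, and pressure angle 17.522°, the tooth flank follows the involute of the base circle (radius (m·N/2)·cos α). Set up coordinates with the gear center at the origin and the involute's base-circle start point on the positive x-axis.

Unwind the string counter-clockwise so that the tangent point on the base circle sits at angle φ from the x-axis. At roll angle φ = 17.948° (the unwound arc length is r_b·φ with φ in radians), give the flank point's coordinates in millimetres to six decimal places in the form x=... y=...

x=32.645391 y=0.316088

pitch radius r_p = m·N/2 = 1.210·54/2 = 32.670000
base radius r_b = r_p·cos α = 32.670000·cos 17.522° = 31.154158
roll angle φ = 17.948° = 0.31325169 rad
x = r_b·(cos φ + φ·sin φ) = 31.154158·(0.95133658 + 0.31325169·0.30815372) = 32.645391
y = r_b·(sin φ − φ·cos φ) = 31.154158·(0.30815372 − 0.31325169·0.95133658) = 0.316088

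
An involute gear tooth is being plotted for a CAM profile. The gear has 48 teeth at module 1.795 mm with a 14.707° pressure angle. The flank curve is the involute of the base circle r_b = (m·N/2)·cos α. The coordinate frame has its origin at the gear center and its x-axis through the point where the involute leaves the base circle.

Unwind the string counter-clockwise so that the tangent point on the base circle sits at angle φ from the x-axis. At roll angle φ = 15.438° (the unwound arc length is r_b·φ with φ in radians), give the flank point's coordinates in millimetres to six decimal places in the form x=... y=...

pitch radius r_p = m·N/2 = 1.795·48/2 = 43.080000
base radius r_b = r_p·cos α = 43.080000·cos 14.707° = 41.668559
roll angle φ = 15.438° = 0.26944393 rad
x = r_b·(cos φ + φ·sin φ) = 41.668559·(0.96391907 + 0.26944393·0.26619547) = 43.153786
y = r_b·(sin φ − φ·cos φ) = 41.668559·(0.26619547 − 0.26944393·0.96391907) = 0.269734

x=43.153786 y=0.269734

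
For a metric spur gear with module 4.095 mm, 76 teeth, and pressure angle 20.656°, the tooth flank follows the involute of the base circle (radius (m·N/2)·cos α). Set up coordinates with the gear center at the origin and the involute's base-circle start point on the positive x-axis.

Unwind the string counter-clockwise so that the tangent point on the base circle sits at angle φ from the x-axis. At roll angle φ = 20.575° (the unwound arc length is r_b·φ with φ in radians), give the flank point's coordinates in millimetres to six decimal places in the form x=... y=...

x=154.694412 y=2.218711

pitch radius r_p = m·N/2 = 4.095·76/2 = 155.610000
base radius r_b = r_p·cos α = 155.610000·cos 20.656° = 145.606643
roll angle φ = 20.575° = 0.35910149 rad
x = r_b·(cos φ + φ·sin φ) = 145.606643·(0.93621297 + 0.35910149·0.35143318) = 154.694412
y = r_b·(sin φ − φ·cos φ) = 145.606643·(0.35143318 − 0.35910149·0.93621297) = 2.218711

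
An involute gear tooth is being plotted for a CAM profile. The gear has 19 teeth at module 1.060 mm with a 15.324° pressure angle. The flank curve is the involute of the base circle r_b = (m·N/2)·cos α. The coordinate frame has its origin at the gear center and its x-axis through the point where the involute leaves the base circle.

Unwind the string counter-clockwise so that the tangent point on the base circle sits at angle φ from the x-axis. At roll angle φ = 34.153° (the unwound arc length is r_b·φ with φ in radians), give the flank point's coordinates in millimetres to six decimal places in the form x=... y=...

pitch radius r_p = m·N/2 = 1.060·19/2 = 10.070000
base radius r_b = r_p·cos α = 10.070000·cos 15.324° = 9.711979
roll angle φ = 34.153° = 0.59608230 rad
x = r_b·(cos φ + φ·sin φ) = 9.711979·(0.82754138 + 0.59608230·0.56140473) = 11.287115
y = r_b·(sin φ − φ·cos φ) = 9.711979·(0.56140473 − 0.59608230·0.82754138) = 0.661599

x=11.287115 y=0.661599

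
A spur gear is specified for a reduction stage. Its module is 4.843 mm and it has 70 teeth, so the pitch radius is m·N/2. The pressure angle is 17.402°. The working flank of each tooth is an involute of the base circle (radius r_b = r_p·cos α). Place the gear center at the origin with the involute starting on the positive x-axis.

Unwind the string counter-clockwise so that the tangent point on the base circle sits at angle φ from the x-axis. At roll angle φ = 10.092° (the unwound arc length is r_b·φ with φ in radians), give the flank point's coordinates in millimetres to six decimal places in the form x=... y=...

x=164.236391 y=0.293718

pitch radius r_p = m·N/2 = 4.843·70/2 = 169.505000
base radius r_b = r_p·cos α = 169.505000·cos 17.402° = 161.746737
roll angle φ = 10.092° = 0.17613863 rad
x = r_b·(cos φ + φ·sin φ) = 161.746737·(0.98452766 + 0.17613863·0.17522926) = 164.236391
y = r_b·(sin φ − φ·cos φ) = 161.746737·(0.17522926 − 0.17613863·0.98452766) = 0.293718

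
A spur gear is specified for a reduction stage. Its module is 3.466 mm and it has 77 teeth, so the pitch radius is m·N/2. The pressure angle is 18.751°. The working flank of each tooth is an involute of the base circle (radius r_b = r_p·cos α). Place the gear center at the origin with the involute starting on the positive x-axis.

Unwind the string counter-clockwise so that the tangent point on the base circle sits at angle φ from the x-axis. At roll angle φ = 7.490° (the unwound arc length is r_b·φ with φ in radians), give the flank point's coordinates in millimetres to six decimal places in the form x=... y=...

pitch radius r_p = m·N/2 = 3.466·77/2 = 133.441000
base radius r_b = r_p·cos α = 133.441000·cos 18.751° = 126.358555
roll angle φ = 7.490° = 0.13072516 rad
x = r_b·(cos φ + φ·sin φ) = 126.358555·(0.99146763 + 0.13072516·0.13035315) = 127.433621
y = r_b·(sin φ − φ·cos φ) = 126.358555·(0.13035315 − 0.13072516·0.99146763) = 0.093933

x=127.433621 y=0.093933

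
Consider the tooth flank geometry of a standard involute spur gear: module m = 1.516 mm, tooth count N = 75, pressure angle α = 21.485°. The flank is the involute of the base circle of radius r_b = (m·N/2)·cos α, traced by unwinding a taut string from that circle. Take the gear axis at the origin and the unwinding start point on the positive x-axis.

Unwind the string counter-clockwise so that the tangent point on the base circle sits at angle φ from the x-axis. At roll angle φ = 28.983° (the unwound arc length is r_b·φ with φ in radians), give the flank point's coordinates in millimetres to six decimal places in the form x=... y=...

pitch radius r_p = m·N/2 = 1.516·75/2 = 56.850000
base radius r_b = r_p·cos α = 56.850000·cos 21.485° = 52.899692
roll angle φ = 28.983° = 0.50584878 rad
x = r_b·(cos φ + φ·sin φ) = 52.899692·(0.87476351 + 0.50584878·0.48455009) = 59.240915
y = r_b·(sin φ − φ·cos φ) = 52.899692·(0.48455009 − 0.50584878·0.87476351) = 2.224540

x=59.240915 y=2.224540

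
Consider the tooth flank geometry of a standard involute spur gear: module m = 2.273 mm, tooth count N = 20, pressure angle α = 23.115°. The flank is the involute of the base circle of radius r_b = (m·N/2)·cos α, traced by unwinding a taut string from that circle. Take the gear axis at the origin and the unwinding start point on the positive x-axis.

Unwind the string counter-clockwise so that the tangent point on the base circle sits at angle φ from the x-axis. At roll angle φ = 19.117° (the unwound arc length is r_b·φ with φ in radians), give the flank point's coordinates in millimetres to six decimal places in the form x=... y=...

x=22.036661 y=0.255966

pitch radius r_p = m·N/2 = 2.273·20/2 = 22.730000
base radius r_b = r_p·cos α = 22.730000·cos 23.115° = 20.905207
roll angle φ = 19.117° = 0.33365459 rad
x = r_b·(cos φ + φ·sin φ) = 20.905207·(0.94485178 + 0.33365459·0.32749826) = 22.036661
y = r_b·(sin φ − φ·cos φ) = 20.905207·(0.32749826 − 0.33365459·0.94485178) = 0.255966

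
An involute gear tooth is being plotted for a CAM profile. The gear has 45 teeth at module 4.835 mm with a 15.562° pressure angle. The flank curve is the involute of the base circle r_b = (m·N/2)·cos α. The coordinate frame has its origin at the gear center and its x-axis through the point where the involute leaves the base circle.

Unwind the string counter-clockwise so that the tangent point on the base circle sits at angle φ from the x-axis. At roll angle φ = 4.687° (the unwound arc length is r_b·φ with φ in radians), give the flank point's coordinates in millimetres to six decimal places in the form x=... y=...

x=105.149491 y=0.019110

pitch radius r_p = m·N/2 = 4.835·45/2 = 108.787500
base radius r_b = r_p·cos α = 108.787500·cos 15.562° = 104.799427
roll angle φ = 4.687° = 0.08180358 rad
x = r_b·(cos φ + φ·sin φ) = 104.799427·(0.99665595 + 0.08180358·0.08171238) = 105.149491
y = r_b·(sin φ − φ·cos φ) = 104.799427·(0.08171238 − 0.08180358·0.99665595) = 0.019110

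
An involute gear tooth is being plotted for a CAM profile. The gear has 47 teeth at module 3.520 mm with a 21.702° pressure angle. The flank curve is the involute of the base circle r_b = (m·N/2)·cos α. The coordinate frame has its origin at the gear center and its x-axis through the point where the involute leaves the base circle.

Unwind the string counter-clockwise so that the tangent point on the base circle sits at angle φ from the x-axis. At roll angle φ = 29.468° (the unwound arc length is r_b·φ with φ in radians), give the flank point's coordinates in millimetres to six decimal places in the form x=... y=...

x=86.359403 y=3.394012

pitch radius r_p = m·N/2 = 3.520·47/2 = 82.720000
base radius r_b = r_p·cos α = 82.720000·cos 21.702° = 76.856779
roll angle φ = 29.468° = 0.51431362 rad
x = r_b·(cos φ + φ·sin φ) = 76.856779·(0.87063058 + 0.51431362·0.49193739) = 86.359403
y = r_b·(sin φ − φ·cos φ) = 76.856779·(0.49193739 − 0.51431362·0.87063058) = 3.394012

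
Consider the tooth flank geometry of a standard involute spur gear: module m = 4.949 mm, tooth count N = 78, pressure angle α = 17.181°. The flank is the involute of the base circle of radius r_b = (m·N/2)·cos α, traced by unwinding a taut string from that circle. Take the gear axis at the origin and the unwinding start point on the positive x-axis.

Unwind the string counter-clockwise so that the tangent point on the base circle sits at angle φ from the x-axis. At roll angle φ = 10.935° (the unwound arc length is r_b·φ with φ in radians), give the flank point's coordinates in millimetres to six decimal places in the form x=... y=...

x=187.725925 y=0.425737

pitch radius r_p = m·N/2 = 4.949·78/2 = 193.011000
base radius r_b = r_p·cos α = 193.011000·cos 17.181° = 184.398149
roll angle φ = 10.935° = 0.19085175 rad
x = r_b·(cos φ + φ·sin φ) = 184.398149·(0.98184302 + 0.19085175·0.18969525) = 187.725925
y = r_b·(sin φ − φ·cos φ) = 184.398149·(0.18969525 − 0.19085175·0.98184302) = 0.425737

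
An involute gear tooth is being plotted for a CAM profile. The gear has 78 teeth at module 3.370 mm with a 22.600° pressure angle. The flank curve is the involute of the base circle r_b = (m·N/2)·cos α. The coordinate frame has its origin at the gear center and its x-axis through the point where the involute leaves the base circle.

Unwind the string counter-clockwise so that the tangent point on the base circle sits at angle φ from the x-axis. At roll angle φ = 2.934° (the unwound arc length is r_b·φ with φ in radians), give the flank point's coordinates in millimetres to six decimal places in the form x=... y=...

x=121.496504 y=0.005430

pitch radius r_p = m·N/2 = 3.370·78/2 = 131.430000
base radius r_b = r_p·cos α = 131.430000·cos 22.600° = 121.337519
roll angle φ = 2.934° = 0.05120796 rad
x = r_b·(cos φ + φ·sin φ) = 121.337519·(0.99868916 + 0.05120796·0.05118558) = 121.496504
y = r_b·(sin φ − φ·cos φ) = 121.337519·(0.05118558 − 0.05120796·0.99868916) = 0.005430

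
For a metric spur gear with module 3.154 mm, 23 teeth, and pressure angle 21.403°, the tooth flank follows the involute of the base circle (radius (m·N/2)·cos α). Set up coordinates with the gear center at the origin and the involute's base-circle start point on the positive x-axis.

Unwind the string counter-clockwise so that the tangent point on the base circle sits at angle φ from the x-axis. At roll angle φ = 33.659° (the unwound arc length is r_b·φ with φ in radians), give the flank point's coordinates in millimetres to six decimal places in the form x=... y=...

x=39.103554 y=2.204338

pitch radius r_p = m·N/2 = 3.154·23/2 = 36.271000
base radius r_b = r_p·cos α = 36.271000·cos 21.403° = 33.769632
roll angle φ = 33.659° = 0.58746037 rad
x = r_b·(cos φ + φ·sin φ) = 33.769632·(0.83235095 + 0.58746037·0.55424895) = 39.103554
y = r_b·(sin φ − φ·cos φ) = 33.769632·(0.55424895 − 0.58746037·0.83235095) = 2.204338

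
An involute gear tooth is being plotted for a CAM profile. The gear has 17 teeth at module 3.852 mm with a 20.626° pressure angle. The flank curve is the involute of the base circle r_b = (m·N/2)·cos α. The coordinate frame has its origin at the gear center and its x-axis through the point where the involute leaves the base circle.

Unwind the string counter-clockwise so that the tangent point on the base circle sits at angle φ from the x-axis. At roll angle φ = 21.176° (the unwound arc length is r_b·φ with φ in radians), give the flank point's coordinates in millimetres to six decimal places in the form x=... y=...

pitch radius r_p = m·N/2 = 3.852·17/2 = 32.742000
base radius r_b = r_p·cos α = 32.742000·cos 20.626° = 30.643231
roll angle φ = 21.176° = 0.36959092 rad
x = r_b·(cos φ + φ·sin φ) = 30.643231·(0.93247520 + 0.36959092·0.36123401) = 32.665194
y = r_b·(sin φ − φ·cos φ) = 30.643231·(0.36123401 − 0.36959092·0.93247520) = 0.508667

x=32.665194 y=0.508667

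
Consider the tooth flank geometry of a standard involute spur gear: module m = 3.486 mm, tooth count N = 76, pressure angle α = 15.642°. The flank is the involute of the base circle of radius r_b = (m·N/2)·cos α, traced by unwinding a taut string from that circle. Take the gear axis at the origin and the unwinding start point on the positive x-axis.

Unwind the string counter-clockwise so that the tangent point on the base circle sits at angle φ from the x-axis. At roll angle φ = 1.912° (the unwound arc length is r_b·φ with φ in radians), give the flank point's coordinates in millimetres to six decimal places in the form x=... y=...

x=127.633078 y=0.001580

pitch radius r_p = m·N/2 = 3.486·76/2 = 132.468000
base radius r_b = r_p·cos α = 132.468000·cos 15.642° = 127.562071
roll angle φ = 1.912° = 0.03337070 rad
x = r_b·(cos φ + φ·sin φ) = 127.562071·(0.99944325 + 0.03337070·0.03336450) = 127.633078
y = r_b·(sin φ − φ·cos φ) = 127.562071·(0.03336450 − 0.03337070·0.99944325) = 0.001580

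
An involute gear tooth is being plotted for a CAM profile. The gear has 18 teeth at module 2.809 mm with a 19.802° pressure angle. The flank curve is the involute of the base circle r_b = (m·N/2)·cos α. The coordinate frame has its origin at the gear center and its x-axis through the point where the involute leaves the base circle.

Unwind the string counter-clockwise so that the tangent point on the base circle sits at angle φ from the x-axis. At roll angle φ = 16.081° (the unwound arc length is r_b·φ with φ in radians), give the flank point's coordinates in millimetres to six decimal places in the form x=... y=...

x=24.704597 y=0.173920

pitch radius r_p = m·N/2 = 2.809·18/2 = 25.281000
base radius r_b = r_p·cos α = 25.281000·cos 19.802° = 23.786108
roll angle φ = 16.081° = 0.28066640 rad
x = r_b·(cos φ + φ·sin φ) = 23.786108·(0.96087106 + 0.28066640·0.27699603) = 24.704597
y = r_b·(sin φ − φ·cos φ) = 23.786108·(0.27699603 − 0.28066640·0.96087106) = 0.173920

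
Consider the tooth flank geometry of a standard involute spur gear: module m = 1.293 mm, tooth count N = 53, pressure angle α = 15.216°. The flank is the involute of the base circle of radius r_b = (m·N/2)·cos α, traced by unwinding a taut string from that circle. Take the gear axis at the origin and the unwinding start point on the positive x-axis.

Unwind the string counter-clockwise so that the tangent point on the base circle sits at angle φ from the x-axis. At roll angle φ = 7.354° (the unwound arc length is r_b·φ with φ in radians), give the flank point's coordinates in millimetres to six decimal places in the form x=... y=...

x=33.334521 y=0.023265

pitch radius r_p = m·N/2 = 1.293·53/2 = 34.264500
base radius r_b = r_p·cos α = 34.264500·cos 15.216° = 33.063298
roll angle φ = 7.354° = 0.12835151 rad
x = r_b·(cos φ + φ·sin φ) = 33.063298·(0.99177425 + 0.12835151·0.12799939) = 33.334521
y = r_b·(sin φ − φ·cos φ) = 33.063298·(0.12799939 − 0.12835151·0.99177425) = 0.023265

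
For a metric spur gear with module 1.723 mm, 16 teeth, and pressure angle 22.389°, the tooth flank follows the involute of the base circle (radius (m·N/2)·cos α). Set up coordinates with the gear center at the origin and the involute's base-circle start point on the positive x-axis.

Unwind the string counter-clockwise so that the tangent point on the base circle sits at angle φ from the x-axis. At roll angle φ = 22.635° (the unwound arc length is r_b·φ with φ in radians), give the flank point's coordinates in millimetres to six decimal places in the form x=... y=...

x=13.701025 y=0.257868

pitch radius r_p = m·N/2 = 1.723·16/2 = 13.784000
base radius r_b = r_p·cos α = 13.784000·cos 22.389° = 12.744951
roll angle φ = 22.635° = 0.39505528 rad
x = r_b·(cos φ + φ·sin φ) = 12.744951·(0.92297529 + 0.39505528·0.38485921) = 13.701025
y = r_b·(sin φ − φ·cos φ) = 12.744951·(0.38485921 − 0.39505528·0.92297529) = 0.257868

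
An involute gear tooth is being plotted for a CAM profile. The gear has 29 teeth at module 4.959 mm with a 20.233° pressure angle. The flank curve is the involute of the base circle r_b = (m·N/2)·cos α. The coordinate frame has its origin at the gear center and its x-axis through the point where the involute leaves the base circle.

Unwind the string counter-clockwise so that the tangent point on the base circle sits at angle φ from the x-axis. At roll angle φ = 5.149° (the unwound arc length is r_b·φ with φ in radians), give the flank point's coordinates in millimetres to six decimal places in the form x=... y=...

x=67.740389 y=0.016309

pitch radius r_p = m·N/2 = 4.959·29/2 = 71.905500
base radius r_b = r_p·cos α = 71.905500·cos 20.233° = 67.468498
roll angle φ = 5.149° = 0.08986700 rad
x = r_b·(cos φ + φ·sin φ) = 67.468498·(0.99596468 + 0.08986700·0.08974609) = 67.740389
y = r_b·(sin φ − φ·cos φ) = 67.468498·(0.08974609 − 0.08986700·0.99596468) = 0.016309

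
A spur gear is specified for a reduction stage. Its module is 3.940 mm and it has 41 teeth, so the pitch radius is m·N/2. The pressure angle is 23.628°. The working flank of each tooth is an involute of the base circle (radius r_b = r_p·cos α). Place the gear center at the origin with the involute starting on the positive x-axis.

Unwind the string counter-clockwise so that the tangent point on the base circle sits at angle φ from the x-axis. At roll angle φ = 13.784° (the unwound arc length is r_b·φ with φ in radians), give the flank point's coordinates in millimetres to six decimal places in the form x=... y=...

pitch radius r_p = m·N/2 = 3.940·41/2 = 80.770000
base radius r_b = r_p·cos α = 80.770000·cos 23.628° = 73.998806
roll angle φ = 13.784° = 0.24057618 rad
x = r_b·(cos φ + φ·sin φ) = 73.998806·(0.97120085 + 0.24057618·0.23826226) = 76.109332
y = r_b·(sin φ − φ·cos φ) = 73.998806·(0.23826226 − 0.24057618·0.97120085) = 0.341465

x=76.109332 y=0.341465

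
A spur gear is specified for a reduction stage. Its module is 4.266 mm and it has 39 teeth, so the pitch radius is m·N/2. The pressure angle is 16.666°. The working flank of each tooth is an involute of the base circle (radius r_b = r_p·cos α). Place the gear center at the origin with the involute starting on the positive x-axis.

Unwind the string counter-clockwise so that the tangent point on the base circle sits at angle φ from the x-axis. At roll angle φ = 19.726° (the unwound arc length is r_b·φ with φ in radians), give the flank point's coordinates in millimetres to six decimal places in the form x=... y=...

x=84.276542 y=1.071246

pitch radius r_p = m·N/2 = 4.266·39/2 = 83.187000
base radius r_b = r_p·cos α = 83.187000·cos 16.666° = 79.692551
roll angle φ = 19.726° = 0.34428365 rad
x = r_b·(cos φ + φ·sin φ) = 79.692551·(0.94131748 + 0.34428365·0.33752245) = 84.276542
y = r_b·(sin φ − φ·cos φ) = 79.692551·(0.33752245 − 0.34428365·0.94131748) = 1.071246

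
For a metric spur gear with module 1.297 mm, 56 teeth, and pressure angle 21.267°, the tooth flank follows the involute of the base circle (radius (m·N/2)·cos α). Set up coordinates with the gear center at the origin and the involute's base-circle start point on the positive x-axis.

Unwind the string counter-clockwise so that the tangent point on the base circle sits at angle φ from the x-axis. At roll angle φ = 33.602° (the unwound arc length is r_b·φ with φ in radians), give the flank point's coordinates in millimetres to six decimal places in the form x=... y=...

x=39.171929 y=2.198175

pitch radius r_p = m·N/2 = 1.297·56/2 = 36.316000
base radius r_b = r_p·cos α = 36.316000·cos 21.267° = 33.842891
roll angle φ = 33.602° = 0.58646554 rad
x = r_b·(cos φ + φ·sin φ) = 33.842891·(0.83290192 + 0.58646554·0.55342062) = 39.171929
y = r_b·(sin φ − φ·cos φ) = 33.842891·(0.55342062 − 0.58646554·0.83290192) = 2.198175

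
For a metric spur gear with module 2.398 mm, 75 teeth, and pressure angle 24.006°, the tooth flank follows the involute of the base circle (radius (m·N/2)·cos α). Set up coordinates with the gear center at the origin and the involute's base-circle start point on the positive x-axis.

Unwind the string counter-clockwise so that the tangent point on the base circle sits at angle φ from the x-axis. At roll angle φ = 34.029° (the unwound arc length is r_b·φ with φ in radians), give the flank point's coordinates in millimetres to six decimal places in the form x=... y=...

pitch radius r_p = m·N/2 = 2.398·75/2 = 89.925000
base radius r_b = r_p·cos α = 89.925000·cos 24.006° = 82.146745
roll angle φ = 34.029° = 0.59391809 rad
x = r_b·(cos φ + φ·sin φ) = 82.146745·(0.82875443 + 0.59391809·0.55961245) = 95.382096
y = r_b·(sin φ − φ·cos φ) = 82.146745·(0.55961245 − 0.59391809·0.82875443) = 5.536707

x=95.382096 y=5.536707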